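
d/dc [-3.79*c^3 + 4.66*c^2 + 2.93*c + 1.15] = -11.37*c^2 + 9.32*c + 2.93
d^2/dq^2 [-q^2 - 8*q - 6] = -2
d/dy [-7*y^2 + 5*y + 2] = 5 - 14*y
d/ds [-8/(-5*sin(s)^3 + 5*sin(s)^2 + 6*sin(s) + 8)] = 8*(-15*sin(s)^2 + 10*sin(s) + 6)*cos(s)/(-5*sin(s)^3 + 5*sin(s)^2 + 6*sin(s) + 8)^2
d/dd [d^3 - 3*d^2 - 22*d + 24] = 3*d^2 - 6*d - 22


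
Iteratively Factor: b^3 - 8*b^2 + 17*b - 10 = (b - 5)*(b^2 - 3*b + 2) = (b - 5)*(b - 1)*(b - 2)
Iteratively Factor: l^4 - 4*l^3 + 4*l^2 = (l - 2)*(l^3 - 2*l^2) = l*(l - 2)*(l^2 - 2*l) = l*(l - 2)^2*(l)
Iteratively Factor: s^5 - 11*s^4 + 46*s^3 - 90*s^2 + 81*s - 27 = (s - 3)*(s^4 - 8*s^3 + 22*s^2 - 24*s + 9) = (s - 3)*(s - 1)*(s^3 - 7*s^2 + 15*s - 9) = (s - 3)^2*(s - 1)*(s^2 - 4*s + 3) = (s - 3)^2*(s - 1)^2*(s - 3)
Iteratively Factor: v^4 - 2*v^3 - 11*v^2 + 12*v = (v + 3)*(v^3 - 5*v^2 + 4*v) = (v - 4)*(v + 3)*(v^2 - v) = (v - 4)*(v - 1)*(v + 3)*(v)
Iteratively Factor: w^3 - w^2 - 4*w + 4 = (w - 2)*(w^2 + w - 2) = (w - 2)*(w - 1)*(w + 2)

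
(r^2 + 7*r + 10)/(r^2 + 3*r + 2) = (r + 5)/(r + 1)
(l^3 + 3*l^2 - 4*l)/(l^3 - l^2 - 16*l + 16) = l/(l - 4)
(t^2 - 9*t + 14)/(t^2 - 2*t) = (t - 7)/t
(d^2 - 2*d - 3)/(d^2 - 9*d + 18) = (d + 1)/(d - 6)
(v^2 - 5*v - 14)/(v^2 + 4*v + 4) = (v - 7)/(v + 2)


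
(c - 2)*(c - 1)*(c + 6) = c^3 + 3*c^2 - 16*c + 12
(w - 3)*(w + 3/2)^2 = w^3 - 27*w/4 - 27/4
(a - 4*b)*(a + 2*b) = a^2 - 2*a*b - 8*b^2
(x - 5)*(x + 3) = x^2 - 2*x - 15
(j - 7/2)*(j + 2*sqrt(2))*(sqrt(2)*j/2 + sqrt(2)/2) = sqrt(2)*j^3/2 - 5*sqrt(2)*j^2/4 + 2*j^2 - 5*j - 7*sqrt(2)*j/4 - 7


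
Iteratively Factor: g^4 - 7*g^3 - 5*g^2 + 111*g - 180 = (g - 5)*(g^3 - 2*g^2 - 15*g + 36) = (g - 5)*(g - 3)*(g^2 + g - 12) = (g - 5)*(g - 3)*(g + 4)*(g - 3)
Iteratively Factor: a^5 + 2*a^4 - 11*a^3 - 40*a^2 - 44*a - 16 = (a + 1)*(a^4 + a^3 - 12*a^2 - 28*a - 16) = (a - 4)*(a + 1)*(a^3 + 5*a^2 + 8*a + 4) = (a - 4)*(a + 1)*(a + 2)*(a^2 + 3*a + 2) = (a - 4)*(a + 1)*(a + 2)^2*(a + 1)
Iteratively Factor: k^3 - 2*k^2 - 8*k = (k - 4)*(k^2 + 2*k) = k*(k - 4)*(k + 2)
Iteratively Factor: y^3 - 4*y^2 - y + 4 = (y + 1)*(y^2 - 5*y + 4) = (y - 4)*(y + 1)*(y - 1)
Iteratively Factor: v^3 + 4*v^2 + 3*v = (v)*(v^2 + 4*v + 3) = v*(v + 1)*(v + 3)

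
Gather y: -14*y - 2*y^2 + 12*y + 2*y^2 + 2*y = 0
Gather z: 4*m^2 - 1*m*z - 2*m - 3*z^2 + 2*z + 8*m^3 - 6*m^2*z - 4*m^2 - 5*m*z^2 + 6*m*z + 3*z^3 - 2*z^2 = 8*m^3 - 2*m + 3*z^3 + z^2*(-5*m - 5) + z*(-6*m^2 + 5*m + 2)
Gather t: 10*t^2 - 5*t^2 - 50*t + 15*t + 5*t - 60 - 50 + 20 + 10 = 5*t^2 - 30*t - 80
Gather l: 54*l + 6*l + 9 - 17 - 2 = 60*l - 10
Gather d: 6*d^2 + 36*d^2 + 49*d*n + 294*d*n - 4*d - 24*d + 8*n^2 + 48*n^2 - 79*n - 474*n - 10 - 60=42*d^2 + d*(343*n - 28) + 56*n^2 - 553*n - 70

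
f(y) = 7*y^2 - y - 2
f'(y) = 14*y - 1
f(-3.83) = 104.51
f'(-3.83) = -54.62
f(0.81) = 1.78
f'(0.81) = 10.34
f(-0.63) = 1.41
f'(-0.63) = -9.82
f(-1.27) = 10.56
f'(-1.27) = -18.78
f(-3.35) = 79.91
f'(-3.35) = -47.90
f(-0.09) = -1.85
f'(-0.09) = -2.26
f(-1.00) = 6.00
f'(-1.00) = -15.00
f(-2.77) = 54.48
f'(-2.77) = -39.78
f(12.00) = 994.00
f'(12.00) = 167.00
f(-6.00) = 256.00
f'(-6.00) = -85.00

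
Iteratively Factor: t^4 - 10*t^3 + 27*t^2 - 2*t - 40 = (t - 4)*(t^3 - 6*t^2 + 3*t + 10) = (t - 4)*(t - 2)*(t^2 - 4*t - 5) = (t - 4)*(t - 2)*(t + 1)*(t - 5)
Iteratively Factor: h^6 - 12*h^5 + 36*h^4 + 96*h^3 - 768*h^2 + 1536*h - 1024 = (h + 4)*(h^5 - 16*h^4 + 100*h^3 - 304*h^2 + 448*h - 256) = (h - 4)*(h + 4)*(h^4 - 12*h^3 + 52*h^2 - 96*h + 64) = (h - 4)^2*(h + 4)*(h^3 - 8*h^2 + 20*h - 16) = (h - 4)^2*(h - 2)*(h + 4)*(h^2 - 6*h + 8) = (h - 4)^3*(h - 2)*(h + 4)*(h - 2)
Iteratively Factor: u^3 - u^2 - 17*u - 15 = (u + 1)*(u^2 - 2*u - 15) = (u - 5)*(u + 1)*(u + 3)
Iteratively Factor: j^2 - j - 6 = (j - 3)*(j + 2)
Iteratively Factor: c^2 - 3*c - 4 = (c - 4)*(c + 1)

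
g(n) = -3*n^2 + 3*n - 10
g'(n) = 3 - 6*n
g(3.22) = -31.45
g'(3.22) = -16.32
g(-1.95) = -27.26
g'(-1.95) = 14.70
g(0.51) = -9.25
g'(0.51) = -0.06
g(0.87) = -9.66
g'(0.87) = -2.22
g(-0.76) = -14.01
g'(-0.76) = 7.56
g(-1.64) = -22.99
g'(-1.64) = 12.84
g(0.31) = -9.36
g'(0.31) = 1.14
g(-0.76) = -14.01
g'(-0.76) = 7.56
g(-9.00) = -280.00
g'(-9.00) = 57.00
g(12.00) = -406.00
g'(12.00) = -69.00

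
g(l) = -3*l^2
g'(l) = -6*l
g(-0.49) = -0.72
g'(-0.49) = 2.94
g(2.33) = -16.29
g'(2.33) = -13.98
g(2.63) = -20.75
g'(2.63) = -15.78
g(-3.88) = -45.16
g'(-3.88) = 23.28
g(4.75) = -67.69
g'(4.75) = -28.50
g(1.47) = -6.48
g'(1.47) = -8.82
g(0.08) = -0.02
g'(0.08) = -0.48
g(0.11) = -0.04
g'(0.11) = -0.66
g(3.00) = -27.00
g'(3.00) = -18.00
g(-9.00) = -243.00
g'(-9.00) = 54.00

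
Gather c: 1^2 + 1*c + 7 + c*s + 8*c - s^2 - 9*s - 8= c*(s + 9) - s^2 - 9*s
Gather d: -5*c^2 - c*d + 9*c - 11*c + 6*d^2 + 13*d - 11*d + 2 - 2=-5*c^2 - 2*c + 6*d^2 + d*(2 - c)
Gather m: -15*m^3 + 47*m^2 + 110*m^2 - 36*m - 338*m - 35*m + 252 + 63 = -15*m^3 + 157*m^2 - 409*m + 315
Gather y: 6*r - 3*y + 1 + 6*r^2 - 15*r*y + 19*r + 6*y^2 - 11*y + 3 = 6*r^2 + 25*r + 6*y^2 + y*(-15*r - 14) + 4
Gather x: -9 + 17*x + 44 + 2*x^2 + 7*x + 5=2*x^2 + 24*x + 40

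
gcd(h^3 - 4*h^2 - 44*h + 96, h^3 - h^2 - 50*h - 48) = h^2 - 2*h - 48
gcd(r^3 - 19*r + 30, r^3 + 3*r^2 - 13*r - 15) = r^2 + 2*r - 15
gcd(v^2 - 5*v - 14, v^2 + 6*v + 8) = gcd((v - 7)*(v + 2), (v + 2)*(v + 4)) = v + 2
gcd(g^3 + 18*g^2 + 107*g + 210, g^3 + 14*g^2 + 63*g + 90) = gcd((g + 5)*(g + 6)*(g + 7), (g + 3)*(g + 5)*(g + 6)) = g^2 + 11*g + 30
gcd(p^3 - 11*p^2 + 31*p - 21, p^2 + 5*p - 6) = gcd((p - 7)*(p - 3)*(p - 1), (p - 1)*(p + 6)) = p - 1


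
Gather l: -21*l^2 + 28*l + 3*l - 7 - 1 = -21*l^2 + 31*l - 8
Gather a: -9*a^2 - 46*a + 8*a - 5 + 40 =-9*a^2 - 38*a + 35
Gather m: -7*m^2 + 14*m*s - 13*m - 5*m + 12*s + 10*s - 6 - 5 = -7*m^2 + m*(14*s - 18) + 22*s - 11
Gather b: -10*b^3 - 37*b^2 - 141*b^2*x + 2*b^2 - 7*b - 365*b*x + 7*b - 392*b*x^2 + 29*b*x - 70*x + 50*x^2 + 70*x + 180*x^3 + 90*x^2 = -10*b^3 + b^2*(-141*x - 35) + b*(-392*x^2 - 336*x) + 180*x^3 + 140*x^2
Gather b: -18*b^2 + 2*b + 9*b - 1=-18*b^2 + 11*b - 1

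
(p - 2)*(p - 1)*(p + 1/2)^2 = p^4 - 2*p^3 - 3*p^2/4 + 5*p/4 + 1/2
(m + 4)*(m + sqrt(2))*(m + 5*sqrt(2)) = m^3 + 4*m^2 + 6*sqrt(2)*m^2 + 10*m + 24*sqrt(2)*m + 40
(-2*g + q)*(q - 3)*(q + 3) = -2*g*q^2 + 18*g + q^3 - 9*q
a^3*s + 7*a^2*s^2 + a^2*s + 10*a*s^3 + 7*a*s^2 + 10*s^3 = (a + 2*s)*(a + 5*s)*(a*s + s)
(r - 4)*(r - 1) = r^2 - 5*r + 4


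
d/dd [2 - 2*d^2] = -4*d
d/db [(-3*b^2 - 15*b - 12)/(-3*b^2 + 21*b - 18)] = 2*(-6*b^2 + 2*b + 29)/(b^4 - 14*b^3 + 61*b^2 - 84*b + 36)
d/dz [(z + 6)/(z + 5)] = -1/(z + 5)^2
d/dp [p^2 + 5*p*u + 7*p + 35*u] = 2*p + 5*u + 7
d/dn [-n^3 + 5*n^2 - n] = -3*n^2 + 10*n - 1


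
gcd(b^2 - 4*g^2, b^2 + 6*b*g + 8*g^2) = b + 2*g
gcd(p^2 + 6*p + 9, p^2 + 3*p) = p + 3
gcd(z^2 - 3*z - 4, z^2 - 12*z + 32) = z - 4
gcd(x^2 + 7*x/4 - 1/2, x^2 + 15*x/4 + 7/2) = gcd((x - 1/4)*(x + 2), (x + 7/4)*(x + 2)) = x + 2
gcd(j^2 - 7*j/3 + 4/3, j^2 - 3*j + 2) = j - 1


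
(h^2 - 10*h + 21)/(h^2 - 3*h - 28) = (h - 3)/(h + 4)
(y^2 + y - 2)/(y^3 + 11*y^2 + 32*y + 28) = (y - 1)/(y^2 + 9*y + 14)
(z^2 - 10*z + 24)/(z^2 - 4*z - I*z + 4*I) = (z - 6)/(z - I)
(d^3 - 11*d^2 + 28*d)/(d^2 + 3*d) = (d^2 - 11*d + 28)/(d + 3)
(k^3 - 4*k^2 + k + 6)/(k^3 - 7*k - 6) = (k - 2)/(k + 2)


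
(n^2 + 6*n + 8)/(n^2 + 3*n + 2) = (n + 4)/(n + 1)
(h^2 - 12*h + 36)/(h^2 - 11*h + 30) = (h - 6)/(h - 5)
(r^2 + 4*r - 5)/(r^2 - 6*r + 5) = (r + 5)/(r - 5)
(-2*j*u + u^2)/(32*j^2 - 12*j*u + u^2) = u*(-2*j + u)/(32*j^2 - 12*j*u + u^2)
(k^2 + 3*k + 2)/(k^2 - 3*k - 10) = (k + 1)/(k - 5)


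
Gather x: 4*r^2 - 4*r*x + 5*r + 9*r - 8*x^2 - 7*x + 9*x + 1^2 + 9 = 4*r^2 + 14*r - 8*x^2 + x*(2 - 4*r) + 10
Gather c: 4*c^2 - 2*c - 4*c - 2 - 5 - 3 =4*c^2 - 6*c - 10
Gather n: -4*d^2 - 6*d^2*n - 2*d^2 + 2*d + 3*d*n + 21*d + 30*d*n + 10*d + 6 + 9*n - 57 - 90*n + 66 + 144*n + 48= -6*d^2 + 33*d + n*(-6*d^2 + 33*d + 63) + 63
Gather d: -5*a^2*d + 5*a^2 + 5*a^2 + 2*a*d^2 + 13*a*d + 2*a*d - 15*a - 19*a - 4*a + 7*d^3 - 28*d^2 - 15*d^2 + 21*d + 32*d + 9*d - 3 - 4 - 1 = 10*a^2 - 38*a + 7*d^3 + d^2*(2*a - 43) + d*(-5*a^2 + 15*a + 62) - 8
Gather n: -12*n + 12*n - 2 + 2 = 0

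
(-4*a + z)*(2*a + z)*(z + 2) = -8*a^2*z - 16*a^2 - 2*a*z^2 - 4*a*z + z^3 + 2*z^2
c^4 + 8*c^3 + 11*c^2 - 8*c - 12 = (c - 1)*(c + 1)*(c + 2)*(c + 6)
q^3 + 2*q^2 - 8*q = q*(q - 2)*(q + 4)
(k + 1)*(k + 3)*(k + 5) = k^3 + 9*k^2 + 23*k + 15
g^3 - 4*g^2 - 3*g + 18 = (g - 3)^2*(g + 2)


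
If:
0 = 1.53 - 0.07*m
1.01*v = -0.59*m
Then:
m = 21.86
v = -12.77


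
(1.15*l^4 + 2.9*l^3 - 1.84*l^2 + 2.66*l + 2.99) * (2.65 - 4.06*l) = -4.669*l^5 - 8.7265*l^4 + 15.1554*l^3 - 15.6756*l^2 - 5.0904*l + 7.9235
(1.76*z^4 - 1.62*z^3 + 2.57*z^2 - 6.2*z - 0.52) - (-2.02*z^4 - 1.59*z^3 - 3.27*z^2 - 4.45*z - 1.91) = 3.78*z^4 - 0.03*z^3 + 5.84*z^2 - 1.75*z + 1.39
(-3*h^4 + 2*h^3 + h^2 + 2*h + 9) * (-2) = 6*h^4 - 4*h^3 - 2*h^2 - 4*h - 18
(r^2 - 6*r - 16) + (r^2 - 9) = 2*r^2 - 6*r - 25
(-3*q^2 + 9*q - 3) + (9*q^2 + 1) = 6*q^2 + 9*q - 2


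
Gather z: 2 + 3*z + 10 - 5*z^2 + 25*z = -5*z^2 + 28*z + 12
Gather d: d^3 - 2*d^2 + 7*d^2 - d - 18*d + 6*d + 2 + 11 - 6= d^3 + 5*d^2 - 13*d + 7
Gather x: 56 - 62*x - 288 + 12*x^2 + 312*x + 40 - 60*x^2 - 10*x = -48*x^2 + 240*x - 192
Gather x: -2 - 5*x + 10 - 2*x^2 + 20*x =-2*x^2 + 15*x + 8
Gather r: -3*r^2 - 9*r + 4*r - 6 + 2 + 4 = -3*r^2 - 5*r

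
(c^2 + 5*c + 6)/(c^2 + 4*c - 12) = (c^2 + 5*c + 6)/(c^2 + 4*c - 12)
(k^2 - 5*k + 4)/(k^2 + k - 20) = (k - 1)/(k + 5)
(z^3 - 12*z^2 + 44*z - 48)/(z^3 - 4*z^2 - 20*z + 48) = (z - 4)/(z + 4)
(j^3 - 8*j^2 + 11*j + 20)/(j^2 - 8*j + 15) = (j^2 - 3*j - 4)/(j - 3)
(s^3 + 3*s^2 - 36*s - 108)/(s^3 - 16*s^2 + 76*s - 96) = (s^2 + 9*s + 18)/(s^2 - 10*s + 16)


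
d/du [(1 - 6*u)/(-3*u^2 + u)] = (-18*u^2 + 6*u - 1)/(u^2*(9*u^2 - 6*u + 1))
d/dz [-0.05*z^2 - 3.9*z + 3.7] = -0.1*z - 3.9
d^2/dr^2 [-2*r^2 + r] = -4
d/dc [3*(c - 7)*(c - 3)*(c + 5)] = 9*c^2 - 30*c - 87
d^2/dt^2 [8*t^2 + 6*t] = 16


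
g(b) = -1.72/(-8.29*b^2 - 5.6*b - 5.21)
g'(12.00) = -0.00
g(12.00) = 0.00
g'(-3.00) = 0.02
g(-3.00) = 0.03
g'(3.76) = -0.01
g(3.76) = 0.01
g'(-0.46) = 0.18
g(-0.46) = 0.39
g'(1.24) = -0.07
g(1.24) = 0.07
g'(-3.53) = 0.01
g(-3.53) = 0.02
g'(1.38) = -0.06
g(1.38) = 0.06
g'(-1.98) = 0.07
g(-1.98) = 0.06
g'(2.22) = -0.02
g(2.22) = 0.03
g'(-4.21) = 0.01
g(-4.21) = 0.01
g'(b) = -1.72*(16.58*b + 5.6)/(-8.29*b^2 - 5.6*b - 5.21)^2 = (-28.5176*b - 9.632)/(8.29*b^2 + 5.6*b + 5.21)^2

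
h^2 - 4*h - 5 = (h - 5)*(h + 1)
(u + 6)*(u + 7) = u^2 + 13*u + 42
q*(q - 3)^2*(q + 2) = q^4 - 4*q^3 - 3*q^2 + 18*q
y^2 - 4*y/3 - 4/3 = (y - 2)*(y + 2/3)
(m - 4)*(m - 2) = m^2 - 6*m + 8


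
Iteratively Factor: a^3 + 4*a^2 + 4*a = (a + 2)*(a^2 + 2*a) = (a + 2)^2*(a)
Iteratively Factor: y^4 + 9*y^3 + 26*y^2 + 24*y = (y)*(y^3 + 9*y^2 + 26*y + 24) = y*(y + 2)*(y^2 + 7*y + 12) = y*(y + 2)*(y + 4)*(y + 3)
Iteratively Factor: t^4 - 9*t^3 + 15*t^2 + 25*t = (t + 1)*(t^3 - 10*t^2 + 25*t) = t*(t + 1)*(t^2 - 10*t + 25) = t*(t - 5)*(t + 1)*(t - 5)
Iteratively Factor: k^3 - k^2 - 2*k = (k - 2)*(k^2 + k) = k*(k - 2)*(k + 1)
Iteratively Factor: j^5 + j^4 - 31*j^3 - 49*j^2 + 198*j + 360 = (j - 5)*(j^4 + 6*j^3 - j^2 - 54*j - 72) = (j - 5)*(j + 4)*(j^3 + 2*j^2 - 9*j - 18) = (j - 5)*(j + 2)*(j + 4)*(j^2 - 9) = (j - 5)*(j + 2)*(j + 3)*(j + 4)*(j - 3)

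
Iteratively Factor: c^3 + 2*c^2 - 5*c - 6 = (c - 2)*(c^2 + 4*c + 3) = (c - 2)*(c + 1)*(c + 3)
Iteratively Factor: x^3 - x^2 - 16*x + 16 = (x - 4)*(x^2 + 3*x - 4) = (x - 4)*(x - 1)*(x + 4)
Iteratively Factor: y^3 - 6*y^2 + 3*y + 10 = (y - 5)*(y^2 - y - 2) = (y - 5)*(y - 2)*(y + 1)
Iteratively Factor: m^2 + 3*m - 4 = (m - 1)*(m + 4)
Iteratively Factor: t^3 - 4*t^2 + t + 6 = (t - 2)*(t^2 - 2*t - 3) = (t - 2)*(t + 1)*(t - 3)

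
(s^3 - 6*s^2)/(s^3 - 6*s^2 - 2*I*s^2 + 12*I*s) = s/(s - 2*I)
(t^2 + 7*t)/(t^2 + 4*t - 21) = t/(t - 3)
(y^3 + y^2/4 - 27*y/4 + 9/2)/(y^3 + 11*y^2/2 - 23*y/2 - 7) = (4*y^2 + 9*y - 9)/(2*(2*y^2 + 15*y + 7))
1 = 1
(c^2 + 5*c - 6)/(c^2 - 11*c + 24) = (c^2 + 5*c - 6)/(c^2 - 11*c + 24)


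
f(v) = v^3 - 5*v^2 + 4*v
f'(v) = 3*v^2 - 10*v + 4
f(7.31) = 152.68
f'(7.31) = 91.21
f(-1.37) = -17.44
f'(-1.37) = 23.33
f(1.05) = -0.15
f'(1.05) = -3.19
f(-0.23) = -1.20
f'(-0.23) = 6.46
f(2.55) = -5.73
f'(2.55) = -1.99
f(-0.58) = -4.20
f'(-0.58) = 10.81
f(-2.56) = -59.79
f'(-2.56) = 49.26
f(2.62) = -5.86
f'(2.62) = -1.61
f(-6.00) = -420.00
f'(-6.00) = 172.00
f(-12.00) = -2496.00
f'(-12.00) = 556.00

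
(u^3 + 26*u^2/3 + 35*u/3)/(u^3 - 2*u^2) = (3*u^2 + 26*u + 35)/(3*u*(u - 2))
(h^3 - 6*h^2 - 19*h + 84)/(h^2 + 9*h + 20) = (h^2 - 10*h + 21)/(h + 5)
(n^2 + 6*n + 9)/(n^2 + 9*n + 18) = (n + 3)/(n + 6)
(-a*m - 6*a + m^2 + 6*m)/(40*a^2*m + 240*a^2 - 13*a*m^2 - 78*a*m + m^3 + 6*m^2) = (-a + m)/(40*a^2 - 13*a*m + m^2)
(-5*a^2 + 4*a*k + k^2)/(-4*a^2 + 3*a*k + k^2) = (5*a + k)/(4*a + k)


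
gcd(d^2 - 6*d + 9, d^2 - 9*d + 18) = d - 3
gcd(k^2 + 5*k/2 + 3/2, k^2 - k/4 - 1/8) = 1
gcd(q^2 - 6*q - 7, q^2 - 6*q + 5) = 1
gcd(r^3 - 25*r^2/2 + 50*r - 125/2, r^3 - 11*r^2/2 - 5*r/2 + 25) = r^2 - 15*r/2 + 25/2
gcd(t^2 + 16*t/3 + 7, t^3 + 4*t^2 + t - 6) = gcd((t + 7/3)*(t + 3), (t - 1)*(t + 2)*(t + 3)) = t + 3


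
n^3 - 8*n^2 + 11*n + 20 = (n - 5)*(n - 4)*(n + 1)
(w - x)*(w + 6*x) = w^2 + 5*w*x - 6*x^2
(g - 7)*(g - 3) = g^2 - 10*g + 21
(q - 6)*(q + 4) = q^2 - 2*q - 24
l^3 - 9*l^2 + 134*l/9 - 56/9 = (l - 7)*(l - 4/3)*(l - 2/3)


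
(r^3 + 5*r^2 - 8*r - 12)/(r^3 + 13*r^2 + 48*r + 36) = (r - 2)/(r + 6)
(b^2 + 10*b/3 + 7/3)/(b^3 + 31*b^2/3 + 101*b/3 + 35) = (b + 1)/(b^2 + 8*b + 15)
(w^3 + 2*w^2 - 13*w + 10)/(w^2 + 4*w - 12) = (w^2 + 4*w - 5)/(w + 6)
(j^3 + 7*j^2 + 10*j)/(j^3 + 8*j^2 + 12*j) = (j + 5)/(j + 6)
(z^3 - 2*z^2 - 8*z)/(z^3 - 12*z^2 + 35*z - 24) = z*(z^2 - 2*z - 8)/(z^3 - 12*z^2 + 35*z - 24)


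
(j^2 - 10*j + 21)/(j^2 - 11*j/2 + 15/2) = 2*(j - 7)/(2*j - 5)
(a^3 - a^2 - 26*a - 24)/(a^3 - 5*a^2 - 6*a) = (a + 4)/a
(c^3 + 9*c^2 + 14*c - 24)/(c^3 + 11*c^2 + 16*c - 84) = (c^2 + 3*c - 4)/(c^2 + 5*c - 14)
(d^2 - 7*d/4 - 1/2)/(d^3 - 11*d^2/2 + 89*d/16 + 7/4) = 4*(d - 2)/(4*d^2 - 23*d + 28)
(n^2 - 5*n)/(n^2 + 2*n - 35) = n/(n + 7)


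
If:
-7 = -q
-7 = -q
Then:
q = 7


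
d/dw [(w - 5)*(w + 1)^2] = 3*(w - 3)*(w + 1)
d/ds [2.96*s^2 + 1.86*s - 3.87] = 5.92*s + 1.86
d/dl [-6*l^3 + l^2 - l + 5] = -18*l^2 + 2*l - 1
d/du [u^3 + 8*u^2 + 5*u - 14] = 3*u^2 + 16*u + 5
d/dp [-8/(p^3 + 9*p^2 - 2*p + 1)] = 8*(3*p^2 + 18*p - 2)/(p^3 + 9*p^2 - 2*p + 1)^2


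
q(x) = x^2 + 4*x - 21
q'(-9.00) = -14.00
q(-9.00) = 24.00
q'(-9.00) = -14.00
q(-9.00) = 24.00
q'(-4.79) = -5.58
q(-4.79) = -17.22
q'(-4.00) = -4.00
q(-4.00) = -21.00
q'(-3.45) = -2.90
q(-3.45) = -22.90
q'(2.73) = 9.46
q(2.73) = -2.63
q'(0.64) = 5.28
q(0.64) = -18.03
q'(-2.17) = -0.34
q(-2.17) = -24.97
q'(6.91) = 17.82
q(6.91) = 54.39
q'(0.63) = 5.26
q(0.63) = -18.08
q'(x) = 2*x + 4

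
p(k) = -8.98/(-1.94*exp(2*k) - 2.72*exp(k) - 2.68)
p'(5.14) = -0.00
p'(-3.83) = -0.07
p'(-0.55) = -1.07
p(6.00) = 0.00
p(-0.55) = 1.83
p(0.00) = 1.22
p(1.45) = 0.18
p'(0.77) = -0.69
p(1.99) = 0.07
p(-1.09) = 2.35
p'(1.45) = -0.30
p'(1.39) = -0.33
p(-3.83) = 3.28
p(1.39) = 0.20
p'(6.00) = 0.00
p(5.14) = 0.00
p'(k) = -8.98*(3.88*exp(2*k) + 2.72*exp(k))/(-1.94*exp(2*k) - 2.72*exp(k) - 2.68)^2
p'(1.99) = -0.13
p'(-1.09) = -0.84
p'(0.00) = -1.10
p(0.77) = 0.51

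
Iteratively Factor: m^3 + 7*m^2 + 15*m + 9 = (m + 3)*(m^2 + 4*m + 3) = (m + 1)*(m + 3)*(m + 3)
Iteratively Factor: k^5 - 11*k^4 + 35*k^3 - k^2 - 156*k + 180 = (k - 3)*(k^4 - 8*k^3 + 11*k^2 + 32*k - 60) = (k - 3)*(k + 2)*(k^3 - 10*k^2 + 31*k - 30) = (k - 3)*(k - 2)*(k + 2)*(k^2 - 8*k + 15) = (k - 3)^2*(k - 2)*(k + 2)*(k - 5)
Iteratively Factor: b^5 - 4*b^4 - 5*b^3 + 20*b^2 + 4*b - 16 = (b - 2)*(b^4 - 2*b^3 - 9*b^2 + 2*b + 8) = (b - 2)*(b - 1)*(b^3 - b^2 - 10*b - 8) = (b - 2)*(b - 1)*(b + 1)*(b^2 - 2*b - 8) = (b - 2)*(b - 1)*(b + 1)*(b + 2)*(b - 4)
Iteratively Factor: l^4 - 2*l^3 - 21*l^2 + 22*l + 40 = (l - 5)*(l^3 + 3*l^2 - 6*l - 8) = (l - 5)*(l - 2)*(l^2 + 5*l + 4) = (l - 5)*(l - 2)*(l + 4)*(l + 1)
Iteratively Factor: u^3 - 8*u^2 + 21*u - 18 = (u - 3)*(u^2 - 5*u + 6) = (u - 3)^2*(u - 2)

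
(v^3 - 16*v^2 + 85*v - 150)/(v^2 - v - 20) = (v^2 - 11*v + 30)/(v + 4)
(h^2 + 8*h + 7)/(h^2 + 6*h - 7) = (h + 1)/(h - 1)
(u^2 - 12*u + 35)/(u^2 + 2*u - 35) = (u - 7)/(u + 7)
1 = 1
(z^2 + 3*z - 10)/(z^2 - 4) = (z + 5)/(z + 2)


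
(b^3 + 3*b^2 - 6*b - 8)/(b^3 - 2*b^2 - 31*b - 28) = (b - 2)/(b - 7)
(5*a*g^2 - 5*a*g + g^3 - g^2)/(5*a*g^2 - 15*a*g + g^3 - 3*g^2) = (g - 1)/(g - 3)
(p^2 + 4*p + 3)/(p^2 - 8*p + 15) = (p^2 + 4*p + 3)/(p^2 - 8*p + 15)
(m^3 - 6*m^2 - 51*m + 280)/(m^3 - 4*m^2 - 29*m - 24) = (m^2 + 2*m - 35)/(m^2 + 4*m + 3)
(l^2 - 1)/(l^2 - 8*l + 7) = (l + 1)/(l - 7)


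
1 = 1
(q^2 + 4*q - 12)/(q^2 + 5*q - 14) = (q + 6)/(q + 7)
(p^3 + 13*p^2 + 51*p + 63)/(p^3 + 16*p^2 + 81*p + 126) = (p + 3)/(p + 6)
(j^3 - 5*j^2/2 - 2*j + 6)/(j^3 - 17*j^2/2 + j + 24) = (j - 2)/(j - 8)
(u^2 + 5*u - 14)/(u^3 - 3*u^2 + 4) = (u + 7)/(u^2 - u - 2)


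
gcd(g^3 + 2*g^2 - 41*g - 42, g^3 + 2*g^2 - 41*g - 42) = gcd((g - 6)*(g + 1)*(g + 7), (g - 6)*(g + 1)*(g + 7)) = g^3 + 2*g^2 - 41*g - 42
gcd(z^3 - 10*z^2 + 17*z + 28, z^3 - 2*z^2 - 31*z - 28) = z^2 - 6*z - 7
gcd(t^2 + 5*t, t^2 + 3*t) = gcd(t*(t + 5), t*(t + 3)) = t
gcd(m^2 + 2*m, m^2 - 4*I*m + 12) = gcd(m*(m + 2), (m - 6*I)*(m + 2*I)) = 1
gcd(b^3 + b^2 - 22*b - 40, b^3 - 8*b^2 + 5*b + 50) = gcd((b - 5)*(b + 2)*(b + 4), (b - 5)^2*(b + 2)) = b^2 - 3*b - 10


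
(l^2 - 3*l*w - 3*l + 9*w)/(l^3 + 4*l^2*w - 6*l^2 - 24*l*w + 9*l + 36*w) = (l - 3*w)/(l^2 + 4*l*w - 3*l - 12*w)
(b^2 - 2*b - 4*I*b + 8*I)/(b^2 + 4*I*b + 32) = (b - 2)/(b + 8*I)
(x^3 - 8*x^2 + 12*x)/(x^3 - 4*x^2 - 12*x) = (x - 2)/(x + 2)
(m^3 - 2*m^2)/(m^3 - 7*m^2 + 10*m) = m/(m - 5)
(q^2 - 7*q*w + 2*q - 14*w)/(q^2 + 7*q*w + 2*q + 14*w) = (q - 7*w)/(q + 7*w)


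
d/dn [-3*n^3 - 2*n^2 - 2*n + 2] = -9*n^2 - 4*n - 2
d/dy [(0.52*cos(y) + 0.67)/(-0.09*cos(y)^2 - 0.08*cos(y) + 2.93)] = (0.0468*sin(y)^2 - 0.1206*cos(y) - 1.624)*sin(y)/(0.09*cos(y)^2 + 0.08*cos(y) - 2.93)^2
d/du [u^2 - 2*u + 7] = 2*u - 2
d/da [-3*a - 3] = -3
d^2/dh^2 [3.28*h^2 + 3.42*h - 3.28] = 6.56000000000000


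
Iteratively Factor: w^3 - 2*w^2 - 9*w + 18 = (w - 3)*(w^2 + w - 6) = (w - 3)*(w + 3)*(w - 2)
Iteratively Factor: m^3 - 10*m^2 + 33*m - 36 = (m - 3)*(m^2 - 7*m + 12) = (m - 4)*(m - 3)*(m - 3)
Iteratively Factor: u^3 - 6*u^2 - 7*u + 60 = (u - 4)*(u^2 - 2*u - 15) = (u - 5)*(u - 4)*(u + 3)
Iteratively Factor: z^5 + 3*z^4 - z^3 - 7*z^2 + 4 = (z - 1)*(z^4 + 4*z^3 + 3*z^2 - 4*z - 4) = (z - 1)*(z + 2)*(z^3 + 2*z^2 - z - 2) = (z - 1)*(z + 1)*(z + 2)*(z^2 + z - 2) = (z - 1)*(z + 1)*(z + 2)^2*(z - 1)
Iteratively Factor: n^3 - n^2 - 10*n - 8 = (n + 2)*(n^2 - 3*n - 4) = (n + 1)*(n + 2)*(n - 4)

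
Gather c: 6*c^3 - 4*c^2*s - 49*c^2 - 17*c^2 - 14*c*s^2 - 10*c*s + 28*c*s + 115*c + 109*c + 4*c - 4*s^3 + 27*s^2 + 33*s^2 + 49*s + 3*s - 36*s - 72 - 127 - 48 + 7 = 6*c^3 + c^2*(-4*s - 66) + c*(-14*s^2 + 18*s + 228) - 4*s^3 + 60*s^2 + 16*s - 240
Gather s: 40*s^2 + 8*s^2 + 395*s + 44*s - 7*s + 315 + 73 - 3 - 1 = 48*s^2 + 432*s + 384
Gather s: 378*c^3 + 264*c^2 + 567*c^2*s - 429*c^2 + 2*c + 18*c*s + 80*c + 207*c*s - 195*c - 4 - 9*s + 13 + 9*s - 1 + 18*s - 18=378*c^3 - 165*c^2 - 113*c + s*(567*c^2 + 225*c + 18) - 10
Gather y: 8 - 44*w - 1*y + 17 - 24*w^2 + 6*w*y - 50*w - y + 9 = -24*w^2 - 94*w + y*(6*w - 2) + 34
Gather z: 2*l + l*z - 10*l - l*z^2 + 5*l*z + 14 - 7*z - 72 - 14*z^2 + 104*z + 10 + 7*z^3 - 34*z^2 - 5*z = -8*l + 7*z^3 + z^2*(-l - 48) + z*(6*l + 92) - 48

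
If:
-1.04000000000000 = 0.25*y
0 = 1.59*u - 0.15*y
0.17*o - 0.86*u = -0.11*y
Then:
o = 0.71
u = -0.39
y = -4.16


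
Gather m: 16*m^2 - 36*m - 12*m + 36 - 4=16*m^2 - 48*m + 32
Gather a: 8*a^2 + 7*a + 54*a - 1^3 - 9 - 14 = 8*a^2 + 61*a - 24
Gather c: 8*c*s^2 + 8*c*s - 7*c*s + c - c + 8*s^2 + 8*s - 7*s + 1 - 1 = c*(8*s^2 + s) + 8*s^2 + s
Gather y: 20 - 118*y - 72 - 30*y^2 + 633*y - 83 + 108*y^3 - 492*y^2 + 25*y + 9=108*y^3 - 522*y^2 + 540*y - 126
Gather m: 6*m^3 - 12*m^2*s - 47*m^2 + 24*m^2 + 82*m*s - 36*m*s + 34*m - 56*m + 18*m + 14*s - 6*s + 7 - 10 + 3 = 6*m^3 + m^2*(-12*s - 23) + m*(46*s - 4) + 8*s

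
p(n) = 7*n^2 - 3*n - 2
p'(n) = 14*n - 3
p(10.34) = 715.39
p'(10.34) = 141.76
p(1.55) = 10.17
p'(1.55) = 18.70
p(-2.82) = 62.13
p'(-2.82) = -42.48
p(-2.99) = 69.55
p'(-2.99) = -44.86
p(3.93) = 94.32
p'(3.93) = 52.02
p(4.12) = 104.46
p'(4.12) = 54.68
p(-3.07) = 73.18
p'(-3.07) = -45.98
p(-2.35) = 43.71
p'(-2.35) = -35.90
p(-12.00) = 1042.00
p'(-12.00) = -171.00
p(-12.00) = 1042.00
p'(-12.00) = -171.00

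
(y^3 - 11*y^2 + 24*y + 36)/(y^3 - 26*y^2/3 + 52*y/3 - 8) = 3*(y^2 - 5*y - 6)/(3*y^2 - 8*y + 4)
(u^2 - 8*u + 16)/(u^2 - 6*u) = (u^2 - 8*u + 16)/(u*(u - 6))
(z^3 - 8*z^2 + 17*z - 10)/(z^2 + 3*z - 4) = (z^2 - 7*z + 10)/(z + 4)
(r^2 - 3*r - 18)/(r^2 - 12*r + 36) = (r + 3)/(r - 6)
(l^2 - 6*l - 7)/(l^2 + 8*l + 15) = (l^2 - 6*l - 7)/(l^2 + 8*l + 15)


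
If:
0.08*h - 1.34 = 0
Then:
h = 16.75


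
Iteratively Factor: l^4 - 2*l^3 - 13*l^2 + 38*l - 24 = (l - 1)*(l^3 - l^2 - 14*l + 24) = (l - 2)*(l - 1)*(l^2 + l - 12) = (l - 2)*(l - 1)*(l + 4)*(l - 3)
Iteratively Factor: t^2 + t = (t)*(t + 1)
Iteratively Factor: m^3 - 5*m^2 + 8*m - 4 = (m - 2)*(m^2 - 3*m + 2) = (m - 2)*(m - 1)*(m - 2)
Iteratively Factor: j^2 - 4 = (j - 2)*(j + 2)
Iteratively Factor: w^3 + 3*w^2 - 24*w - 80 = (w + 4)*(w^2 - w - 20) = (w + 4)^2*(w - 5)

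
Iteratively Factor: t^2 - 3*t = (t)*(t - 3)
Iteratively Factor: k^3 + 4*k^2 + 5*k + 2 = (k + 1)*(k^2 + 3*k + 2) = (k + 1)*(k + 2)*(k + 1)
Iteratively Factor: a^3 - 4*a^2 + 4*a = (a - 2)*(a^2 - 2*a) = a*(a - 2)*(a - 2)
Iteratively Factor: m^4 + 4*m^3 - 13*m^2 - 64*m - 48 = (m - 4)*(m^3 + 8*m^2 + 19*m + 12) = (m - 4)*(m + 1)*(m^2 + 7*m + 12) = (m - 4)*(m + 1)*(m + 3)*(m + 4)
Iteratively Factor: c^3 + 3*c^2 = (c + 3)*(c^2) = c*(c + 3)*(c)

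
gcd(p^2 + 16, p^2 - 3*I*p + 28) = p + 4*I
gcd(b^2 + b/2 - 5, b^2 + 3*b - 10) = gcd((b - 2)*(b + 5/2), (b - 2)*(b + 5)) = b - 2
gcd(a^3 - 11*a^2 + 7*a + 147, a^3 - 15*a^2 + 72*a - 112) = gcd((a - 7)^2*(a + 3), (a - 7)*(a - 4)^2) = a - 7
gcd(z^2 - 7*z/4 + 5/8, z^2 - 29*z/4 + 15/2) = z - 5/4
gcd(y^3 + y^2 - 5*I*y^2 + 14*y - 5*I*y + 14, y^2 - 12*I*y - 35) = y - 7*I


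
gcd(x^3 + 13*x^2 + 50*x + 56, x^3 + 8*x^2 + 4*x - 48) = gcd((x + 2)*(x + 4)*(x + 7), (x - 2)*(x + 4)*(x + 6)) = x + 4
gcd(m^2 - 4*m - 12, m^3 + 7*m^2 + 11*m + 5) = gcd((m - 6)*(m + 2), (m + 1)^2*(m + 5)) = 1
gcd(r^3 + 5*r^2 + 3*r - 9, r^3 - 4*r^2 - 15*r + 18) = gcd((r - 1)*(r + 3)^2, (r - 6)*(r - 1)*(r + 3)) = r^2 + 2*r - 3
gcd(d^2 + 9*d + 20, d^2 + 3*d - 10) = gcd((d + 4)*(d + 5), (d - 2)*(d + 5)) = d + 5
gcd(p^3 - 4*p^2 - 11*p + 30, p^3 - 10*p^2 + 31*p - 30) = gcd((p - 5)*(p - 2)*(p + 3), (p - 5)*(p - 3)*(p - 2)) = p^2 - 7*p + 10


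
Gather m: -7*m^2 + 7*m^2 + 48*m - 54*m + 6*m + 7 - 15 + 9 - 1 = 0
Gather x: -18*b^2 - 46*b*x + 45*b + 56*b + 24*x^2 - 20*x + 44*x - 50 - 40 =-18*b^2 + 101*b + 24*x^2 + x*(24 - 46*b) - 90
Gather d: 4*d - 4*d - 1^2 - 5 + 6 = 0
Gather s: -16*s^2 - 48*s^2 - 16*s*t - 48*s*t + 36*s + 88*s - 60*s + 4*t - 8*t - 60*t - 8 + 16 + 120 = -64*s^2 + s*(64 - 64*t) - 64*t + 128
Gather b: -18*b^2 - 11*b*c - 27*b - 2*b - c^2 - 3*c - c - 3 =-18*b^2 + b*(-11*c - 29) - c^2 - 4*c - 3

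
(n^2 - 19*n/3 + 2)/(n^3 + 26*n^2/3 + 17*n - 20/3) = (n - 6)/(n^2 + 9*n + 20)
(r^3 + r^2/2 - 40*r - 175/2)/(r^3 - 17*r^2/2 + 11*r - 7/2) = (2*r^2 + 15*r + 25)/(2*r^2 - 3*r + 1)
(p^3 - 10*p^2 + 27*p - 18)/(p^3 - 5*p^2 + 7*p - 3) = (p - 6)/(p - 1)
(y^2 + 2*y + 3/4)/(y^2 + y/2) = (y + 3/2)/y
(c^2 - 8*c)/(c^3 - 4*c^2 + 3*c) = (c - 8)/(c^2 - 4*c + 3)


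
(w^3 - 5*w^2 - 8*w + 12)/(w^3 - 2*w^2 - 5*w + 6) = (w - 6)/(w - 3)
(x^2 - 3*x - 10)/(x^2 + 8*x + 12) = (x - 5)/(x + 6)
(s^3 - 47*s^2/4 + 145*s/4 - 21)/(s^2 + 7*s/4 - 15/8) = 2*(s^2 - 11*s + 28)/(2*s + 5)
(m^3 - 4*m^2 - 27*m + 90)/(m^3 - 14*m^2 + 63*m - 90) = (m + 5)/(m - 5)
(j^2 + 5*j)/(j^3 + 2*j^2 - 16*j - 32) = j*(j + 5)/(j^3 + 2*j^2 - 16*j - 32)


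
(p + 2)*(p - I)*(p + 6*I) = p^3 + 2*p^2 + 5*I*p^2 + 6*p + 10*I*p + 12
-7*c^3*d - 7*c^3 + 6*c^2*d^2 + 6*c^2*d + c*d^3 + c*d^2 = (-c + d)*(7*c + d)*(c*d + c)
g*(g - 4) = g^2 - 4*g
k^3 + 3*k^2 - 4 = (k - 1)*(k + 2)^2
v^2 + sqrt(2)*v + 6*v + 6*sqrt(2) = (v + 6)*(v + sqrt(2))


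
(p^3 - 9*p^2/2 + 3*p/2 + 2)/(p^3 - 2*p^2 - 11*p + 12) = (p + 1/2)/(p + 3)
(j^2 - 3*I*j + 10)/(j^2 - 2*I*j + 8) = (j - 5*I)/(j - 4*I)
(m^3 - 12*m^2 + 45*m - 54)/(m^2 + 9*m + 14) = (m^3 - 12*m^2 + 45*m - 54)/(m^2 + 9*m + 14)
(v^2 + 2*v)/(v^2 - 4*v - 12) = v/(v - 6)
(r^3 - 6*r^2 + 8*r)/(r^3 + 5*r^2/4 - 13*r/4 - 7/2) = 4*r*(r^2 - 6*r + 8)/(4*r^3 + 5*r^2 - 13*r - 14)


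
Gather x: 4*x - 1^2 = 4*x - 1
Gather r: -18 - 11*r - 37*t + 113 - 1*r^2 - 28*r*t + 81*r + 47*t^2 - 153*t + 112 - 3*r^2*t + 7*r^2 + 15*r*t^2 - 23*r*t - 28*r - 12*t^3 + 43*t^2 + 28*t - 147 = r^2*(6 - 3*t) + r*(15*t^2 - 51*t + 42) - 12*t^3 + 90*t^2 - 162*t + 60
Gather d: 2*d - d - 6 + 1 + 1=d - 4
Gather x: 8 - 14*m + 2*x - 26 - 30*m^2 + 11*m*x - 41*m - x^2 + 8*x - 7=-30*m^2 - 55*m - x^2 + x*(11*m + 10) - 25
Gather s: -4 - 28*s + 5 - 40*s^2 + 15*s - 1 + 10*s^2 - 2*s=-30*s^2 - 15*s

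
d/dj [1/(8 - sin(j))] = cos(j)/(sin(j) - 8)^2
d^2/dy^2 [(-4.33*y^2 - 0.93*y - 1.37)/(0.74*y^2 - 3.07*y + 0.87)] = (3.5527136788005e-15*y^4 - 20.692324*y^3 + 12.224652*y^2 + 22.2666*y - 35.582842)/(0.405224*y^6 - 5.043396*y^5 + 22.352514*y^4 - 40.793239*y^3 + 26.279307*y^2 - 6.971049*y + 0.658503)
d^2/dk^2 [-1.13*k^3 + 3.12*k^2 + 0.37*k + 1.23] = 6.24 - 6.78*k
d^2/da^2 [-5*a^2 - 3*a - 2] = -10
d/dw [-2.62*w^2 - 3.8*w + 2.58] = -5.24*w - 3.8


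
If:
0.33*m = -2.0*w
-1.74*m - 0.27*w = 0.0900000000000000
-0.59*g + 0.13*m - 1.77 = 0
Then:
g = -3.01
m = -0.05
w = 0.01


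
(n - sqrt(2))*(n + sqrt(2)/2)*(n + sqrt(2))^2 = n^4 + 3*sqrt(2)*n^3/2 - n^2 - 3*sqrt(2)*n - 2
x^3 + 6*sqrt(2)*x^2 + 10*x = x*(x + sqrt(2))*(x + 5*sqrt(2))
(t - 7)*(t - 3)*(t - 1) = t^3 - 11*t^2 + 31*t - 21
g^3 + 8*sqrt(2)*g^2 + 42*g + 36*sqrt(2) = (g + 2*sqrt(2))*(g + 3*sqrt(2))^2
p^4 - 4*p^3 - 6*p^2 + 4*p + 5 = (p - 5)*(p - 1)*(p + 1)^2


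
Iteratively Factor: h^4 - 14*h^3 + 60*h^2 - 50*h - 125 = (h - 5)*(h^3 - 9*h^2 + 15*h + 25) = (h - 5)^2*(h^2 - 4*h - 5) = (h - 5)^2*(h + 1)*(h - 5)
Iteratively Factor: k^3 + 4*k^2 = (k)*(k^2 + 4*k) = k*(k + 4)*(k)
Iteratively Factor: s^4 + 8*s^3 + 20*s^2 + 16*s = (s + 2)*(s^3 + 6*s^2 + 8*s) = s*(s + 2)*(s^2 + 6*s + 8) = s*(s + 2)*(s + 4)*(s + 2)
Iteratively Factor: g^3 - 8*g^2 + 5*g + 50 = (g - 5)*(g^2 - 3*g - 10) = (g - 5)^2*(g + 2)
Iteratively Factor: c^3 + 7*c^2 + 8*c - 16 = (c + 4)*(c^2 + 3*c - 4) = (c + 4)^2*(c - 1)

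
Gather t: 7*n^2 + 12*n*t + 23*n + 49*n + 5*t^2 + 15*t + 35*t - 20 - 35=7*n^2 + 72*n + 5*t^2 + t*(12*n + 50) - 55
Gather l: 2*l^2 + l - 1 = 2*l^2 + l - 1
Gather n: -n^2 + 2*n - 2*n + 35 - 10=25 - n^2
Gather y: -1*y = -y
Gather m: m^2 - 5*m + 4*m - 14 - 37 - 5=m^2 - m - 56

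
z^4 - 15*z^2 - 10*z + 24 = (z - 4)*(z - 1)*(z + 2)*(z + 3)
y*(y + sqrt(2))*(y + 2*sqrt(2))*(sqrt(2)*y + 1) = sqrt(2)*y^4 + 7*y^3 + 7*sqrt(2)*y^2 + 4*y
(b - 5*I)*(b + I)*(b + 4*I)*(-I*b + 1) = -I*b^4 + b^3 - 21*I*b^2 + 41*b + 20*I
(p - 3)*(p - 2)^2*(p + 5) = p^4 - 2*p^3 - 19*p^2 + 68*p - 60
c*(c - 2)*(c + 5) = c^3 + 3*c^2 - 10*c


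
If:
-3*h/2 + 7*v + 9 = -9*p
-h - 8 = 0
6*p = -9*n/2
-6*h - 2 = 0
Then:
No Solution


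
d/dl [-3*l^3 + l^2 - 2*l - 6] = -9*l^2 + 2*l - 2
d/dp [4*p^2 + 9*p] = 8*p + 9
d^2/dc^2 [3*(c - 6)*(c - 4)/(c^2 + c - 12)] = 6*(-11*c^3 + 108*c^2 - 288*c + 336)/(c^6 + 3*c^5 - 33*c^4 - 71*c^3 + 396*c^2 + 432*c - 1728)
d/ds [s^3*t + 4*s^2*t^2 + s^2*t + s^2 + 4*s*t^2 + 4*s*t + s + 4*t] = 3*s^2*t + 8*s*t^2 + 2*s*t + 2*s + 4*t^2 + 4*t + 1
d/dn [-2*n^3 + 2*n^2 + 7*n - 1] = -6*n^2 + 4*n + 7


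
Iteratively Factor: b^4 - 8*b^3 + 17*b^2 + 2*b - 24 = (b - 2)*(b^3 - 6*b^2 + 5*b + 12) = (b - 2)*(b + 1)*(b^2 - 7*b + 12) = (b - 4)*(b - 2)*(b + 1)*(b - 3)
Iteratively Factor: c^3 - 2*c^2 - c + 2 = (c + 1)*(c^2 - 3*c + 2) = (c - 1)*(c + 1)*(c - 2)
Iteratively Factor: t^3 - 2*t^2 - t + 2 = (t - 2)*(t^2 - 1) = (t - 2)*(t - 1)*(t + 1)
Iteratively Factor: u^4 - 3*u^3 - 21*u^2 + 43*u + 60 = (u - 3)*(u^3 - 21*u - 20) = (u - 3)*(u + 4)*(u^2 - 4*u - 5) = (u - 3)*(u + 1)*(u + 4)*(u - 5)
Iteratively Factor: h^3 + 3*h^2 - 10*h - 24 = (h - 3)*(h^2 + 6*h + 8) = (h - 3)*(h + 4)*(h + 2)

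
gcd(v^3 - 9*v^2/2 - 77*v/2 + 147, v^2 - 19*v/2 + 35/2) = v - 7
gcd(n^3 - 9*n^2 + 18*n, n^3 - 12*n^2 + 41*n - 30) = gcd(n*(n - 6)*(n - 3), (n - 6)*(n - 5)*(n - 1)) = n - 6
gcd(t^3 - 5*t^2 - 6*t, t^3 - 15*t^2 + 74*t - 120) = t - 6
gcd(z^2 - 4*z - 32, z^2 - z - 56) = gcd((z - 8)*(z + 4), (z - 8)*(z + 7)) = z - 8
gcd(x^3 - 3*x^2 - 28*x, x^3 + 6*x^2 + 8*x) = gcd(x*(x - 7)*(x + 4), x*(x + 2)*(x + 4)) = x^2 + 4*x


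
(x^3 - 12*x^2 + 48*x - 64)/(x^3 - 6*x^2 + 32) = (x - 4)/(x + 2)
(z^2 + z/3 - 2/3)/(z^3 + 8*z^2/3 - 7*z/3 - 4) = (3*z - 2)/(3*z^2 + 5*z - 12)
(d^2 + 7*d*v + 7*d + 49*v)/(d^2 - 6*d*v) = (d^2 + 7*d*v + 7*d + 49*v)/(d*(d - 6*v))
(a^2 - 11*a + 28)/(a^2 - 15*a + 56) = (a - 4)/(a - 8)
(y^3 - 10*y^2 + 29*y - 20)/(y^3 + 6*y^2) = (y^3 - 10*y^2 + 29*y - 20)/(y^2*(y + 6))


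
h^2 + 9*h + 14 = (h + 2)*(h + 7)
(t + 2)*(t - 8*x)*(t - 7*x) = t^3 - 15*t^2*x + 2*t^2 + 56*t*x^2 - 30*t*x + 112*x^2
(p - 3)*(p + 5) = p^2 + 2*p - 15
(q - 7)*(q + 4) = q^2 - 3*q - 28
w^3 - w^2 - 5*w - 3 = (w - 3)*(w + 1)^2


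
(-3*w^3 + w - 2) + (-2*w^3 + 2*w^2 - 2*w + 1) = -5*w^3 + 2*w^2 - w - 1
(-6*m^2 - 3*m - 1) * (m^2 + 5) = -6*m^4 - 3*m^3 - 31*m^2 - 15*m - 5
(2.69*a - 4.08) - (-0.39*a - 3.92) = 3.08*a - 0.16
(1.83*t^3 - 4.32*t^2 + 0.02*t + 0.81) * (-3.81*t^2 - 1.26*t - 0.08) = -6.9723*t^5 + 14.1534*t^4 + 5.2206*t^3 - 2.7657*t^2 - 1.0222*t - 0.0648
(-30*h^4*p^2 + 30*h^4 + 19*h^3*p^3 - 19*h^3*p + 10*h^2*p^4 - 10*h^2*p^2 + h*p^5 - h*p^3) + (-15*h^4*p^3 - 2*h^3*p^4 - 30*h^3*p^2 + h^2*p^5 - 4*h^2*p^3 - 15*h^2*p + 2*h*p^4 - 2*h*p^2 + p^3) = -15*h^4*p^3 - 30*h^4*p^2 + 30*h^4 - 2*h^3*p^4 + 19*h^3*p^3 - 30*h^3*p^2 - 19*h^3*p + h^2*p^5 + 10*h^2*p^4 - 4*h^2*p^3 - 10*h^2*p^2 - 15*h^2*p + h*p^5 + 2*h*p^4 - h*p^3 - 2*h*p^2 + p^3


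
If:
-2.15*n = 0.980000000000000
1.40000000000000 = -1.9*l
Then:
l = -0.74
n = -0.46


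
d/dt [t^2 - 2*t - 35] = 2*t - 2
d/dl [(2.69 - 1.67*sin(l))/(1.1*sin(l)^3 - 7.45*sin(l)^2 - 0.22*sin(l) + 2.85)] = (3.674*sin(l)^3 - 21.3185*sin(l)^2 + 40.081*sin(l) - 4.1677)*cos(l)/(1.21*sin(l)^6 - 16.39*sin(l)^5 + 55.0185*sin(l)^4 + 9.548*sin(l)^3 - 42.4166*sin(l)^2 - 1.254*sin(l) + 8.1225)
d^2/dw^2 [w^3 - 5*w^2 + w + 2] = 6*w - 10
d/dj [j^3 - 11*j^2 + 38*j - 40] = 3*j^2 - 22*j + 38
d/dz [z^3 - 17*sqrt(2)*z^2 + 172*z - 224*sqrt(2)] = 3*z^2 - 34*sqrt(2)*z + 172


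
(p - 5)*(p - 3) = p^2 - 8*p + 15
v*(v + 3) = v^2 + 3*v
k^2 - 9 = (k - 3)*(k + 3)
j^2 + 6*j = j*(j + 6)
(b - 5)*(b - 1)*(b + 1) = b^3 - 5*b^2 - b + 5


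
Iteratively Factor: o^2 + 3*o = (o)*(o + 3)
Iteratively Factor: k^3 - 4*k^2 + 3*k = (k - 3)*(k^2 - k) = (k - 3)*(k - 1)*(k)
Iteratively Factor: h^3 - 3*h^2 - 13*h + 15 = (h + 3)*(h^2 - 6*h + 5) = (h - 5)*(h + 3)*(h - 1)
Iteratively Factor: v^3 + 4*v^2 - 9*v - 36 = (v + 4)*(v^2 - 9) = (v + 3)*(v + 4)*(v - 3)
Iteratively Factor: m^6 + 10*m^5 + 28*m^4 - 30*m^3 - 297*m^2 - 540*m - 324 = (m + 2)*(m^5 + 8*m^4 + 12*m^3 - 54*m^2 - 189*m - 162) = (m - 3)*(m + 2)*(m^4 + 11*m^3 + 45*m^2 + 81*m + 54) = (m - 3)*(m + 2)*(m + 3)*(m^3 + 8*m^2 + 21*m + 18) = (m - 3)*(m + 2)*(m + 3)^2*(m^2 + 5*m + 6) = (m - 3)*(m + 2)^2*(m + 3)^2*(m + 3)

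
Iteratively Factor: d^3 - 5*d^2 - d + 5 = (d - 5)*(d^2 - 1) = (d - 5)*(d + 1)*(d - 1)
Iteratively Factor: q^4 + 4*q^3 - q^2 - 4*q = (q)*(q^3 + 4*q^2 - q - 4) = q*(q - 1)*(q^2 + 5*q + 4) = q*(q - 1)*(q + 4)*(q + 1)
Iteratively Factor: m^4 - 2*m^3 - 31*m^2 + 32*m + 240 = (m + 3)*(m^3 - 5*m^2 - 16*m + 80) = (m + 3)*(m + 4)*(m^2 - 9*m + 20) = (m - 5)*(m + 3)*(m + 4)*(m - 4)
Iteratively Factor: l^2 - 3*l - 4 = (l + 1)*(l - 4)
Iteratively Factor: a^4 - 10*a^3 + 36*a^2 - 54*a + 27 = (a - 1)*(a^3 - 9*a^2 + 27*a - 27) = (a - 3)*(a - 1)*(a^2 - 6*a + 9) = (a - 3)^2*(a - 1)*(a - 3)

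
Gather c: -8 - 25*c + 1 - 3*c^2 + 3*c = -3*c^2 - 22*c - 7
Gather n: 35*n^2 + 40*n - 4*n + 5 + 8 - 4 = 35*n^2 + 36*n + 9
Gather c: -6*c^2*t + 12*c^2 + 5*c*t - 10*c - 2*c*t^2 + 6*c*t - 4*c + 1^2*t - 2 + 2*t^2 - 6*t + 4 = c^2*(12 - 6*t) + c*(-2*t^2 + 11*t - 14) + 2*t^2 - 5*t + 2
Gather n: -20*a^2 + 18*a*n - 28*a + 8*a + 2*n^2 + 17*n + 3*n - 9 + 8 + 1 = -20*a^2 - 20*a + 2*n^2 + n*(18*a + 20)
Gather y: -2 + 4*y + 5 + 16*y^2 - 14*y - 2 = 16*y^2 - 10*y + 1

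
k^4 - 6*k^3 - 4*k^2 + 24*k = k*(k - 6)*(k - 2)*(k + 2)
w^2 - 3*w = w*(w - 3)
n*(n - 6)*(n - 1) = n^3 - 7*n^2 + 6*n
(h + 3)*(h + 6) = h^2 + 9*h + 18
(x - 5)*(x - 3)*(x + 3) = x^3 - 5*x^2 - 9*x + 45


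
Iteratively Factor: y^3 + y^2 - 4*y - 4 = (y + 2)*(y^2 - y - 2) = (y + 1)*(y + 2)*(y - 2)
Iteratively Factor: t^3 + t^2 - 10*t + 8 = (t - 1)*(t^2 + 2*t - 8) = (t - 2)*(t - 1)*(t + 4)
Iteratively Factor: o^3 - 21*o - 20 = (o + 1)*(o^2 - o - 20) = (o + 1)*(o + 4)*(o - 5)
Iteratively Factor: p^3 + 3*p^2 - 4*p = (p + 4)*(p^2 - p) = p*(p + 4)*(p - 1)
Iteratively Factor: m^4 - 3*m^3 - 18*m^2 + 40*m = (m - 5)*(m^3 + 2*m^2 - 8*m) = (m - 5)*(m + 4)*(m^2 - 2*m) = m*(m - 5)*(m + 4)*(m - 2)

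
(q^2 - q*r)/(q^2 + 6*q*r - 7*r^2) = q/(q + 7*r)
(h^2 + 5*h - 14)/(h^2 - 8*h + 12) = (h + 7)/(h - 6)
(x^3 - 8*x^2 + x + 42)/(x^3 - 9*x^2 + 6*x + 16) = (x^3 - 8*x^2 + x + 42)/(x^3 - 9*x^2 + 6*x + 16)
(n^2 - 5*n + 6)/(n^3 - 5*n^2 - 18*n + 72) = (n - 2)/(n^2 - 2*n - 24)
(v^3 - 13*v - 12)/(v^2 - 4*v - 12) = (-v^3 + 13*v + 12)/(-v^2 + 4*v + 12)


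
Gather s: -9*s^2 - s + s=-9*s^2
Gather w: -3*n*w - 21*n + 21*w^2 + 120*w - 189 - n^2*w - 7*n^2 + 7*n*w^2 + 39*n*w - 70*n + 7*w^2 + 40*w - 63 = -7*n^2 - 91*n + w^2*(7*n + 28) + w*(-n^2 + 36*n + 160) - 252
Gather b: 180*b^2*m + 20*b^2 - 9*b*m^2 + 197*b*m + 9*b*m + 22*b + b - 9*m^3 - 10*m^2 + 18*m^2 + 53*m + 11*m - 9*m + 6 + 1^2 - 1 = b^2*(180*m + 20) + b*(-9*m^2 + 206*m + 23) - 9*m^3 + 8*m^2 + 55*m + 6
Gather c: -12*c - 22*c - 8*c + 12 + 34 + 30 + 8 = 84 - 42*c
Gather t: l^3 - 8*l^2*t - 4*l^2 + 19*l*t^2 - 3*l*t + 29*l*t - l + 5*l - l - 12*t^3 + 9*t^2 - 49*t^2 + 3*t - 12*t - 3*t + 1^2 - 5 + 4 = l^3 - 4*l^2 + 3*l - 12*t^3 + t^2*(19*l - 40) + t*(-8*l^2 + 26*l - 12)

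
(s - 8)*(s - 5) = s^2 - 13*s + 40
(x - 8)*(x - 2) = x^2 - 10*x + 16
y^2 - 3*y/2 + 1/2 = (y - 1)*(y - 1/2)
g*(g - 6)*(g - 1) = g^3 - 7*g^2 + 6*g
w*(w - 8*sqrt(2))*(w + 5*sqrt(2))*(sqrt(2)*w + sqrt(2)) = sqrt(2)*w^4 - 6*w^3 + sqrt(2)*w^3 - 80*sqrt(2)*w^2 - 6*w^2 - 80*sqrt(2)*w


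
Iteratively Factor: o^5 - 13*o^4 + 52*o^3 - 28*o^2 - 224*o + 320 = (o - 4)*(o^4 - 9*o^3 + 16*o^2 + 36*o - 80) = (o - 4)*(o - 2)*(o^3 - 7*o^2 + 2*o + 40) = (o - 4)*(o - 2)*(o + 2)*(o^2 - 9*o + 20) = (o - 5)*(o - 4)*(o - 2)*(o + 2)*(o - 4)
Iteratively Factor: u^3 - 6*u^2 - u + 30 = (u - 5)*(u^2 - u - 6) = (u - 5)*(u + 2)*(u - 3)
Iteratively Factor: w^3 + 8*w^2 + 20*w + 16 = (w + 2)*(w^2 + 6*w + 8) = (w + 2)*(w + 4)*(w + 2)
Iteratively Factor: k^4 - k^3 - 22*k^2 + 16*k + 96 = (k + 2)*(k^3 - 3*k^2 - 16*k + 48) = (k + 2)*(k + 4)*(k^2 - 7*k + 12) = (k - 4)*(k + 2)*(k + 4)*(k - 3)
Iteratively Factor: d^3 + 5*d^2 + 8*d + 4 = (d + 2)*(d^2 + 3*d + 2) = (d + 1)*(d + 2)*(d + 2)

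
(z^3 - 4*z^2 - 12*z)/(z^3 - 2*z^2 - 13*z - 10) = z*(z - 6)/(z^2 - 4*z - 5)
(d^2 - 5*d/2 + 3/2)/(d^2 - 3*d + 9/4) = 2*(d - 1)/(2*d - 3)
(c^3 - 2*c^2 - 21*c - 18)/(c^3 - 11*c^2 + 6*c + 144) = (c + 1)/(c - 8)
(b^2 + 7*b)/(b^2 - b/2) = 2*(b + 7)/(2*b - 1)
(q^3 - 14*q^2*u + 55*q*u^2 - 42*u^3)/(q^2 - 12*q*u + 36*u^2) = (q^2 - 8*q*u + 7*u^2)/(q - 6*u)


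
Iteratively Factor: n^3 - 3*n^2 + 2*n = (n - 2)*(n^2 - n) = (n - 2)*(n - 1)*(n)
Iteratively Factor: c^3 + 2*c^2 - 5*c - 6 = (c + 1)*(c^2 + c - 6) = (c - 2)*(c + 1)*(c + 3)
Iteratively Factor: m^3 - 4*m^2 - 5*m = (m + 1)*(m^2 - 5*m) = m*(m + 1)*(m - 5)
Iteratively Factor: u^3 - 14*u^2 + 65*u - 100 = (u - 4)*(u^2 - 10*u + 25) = (u - 5)*(u - 4)*(u - 5)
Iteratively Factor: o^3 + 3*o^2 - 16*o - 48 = (o - 4)*(o^2 + 7*o + 12) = (o - 4)*(o + 3)*(o + 4)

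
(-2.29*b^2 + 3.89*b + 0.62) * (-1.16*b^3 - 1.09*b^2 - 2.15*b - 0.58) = 2.6564*b^5 - 2.0163*b^4 - 0.0358000000000009*b^3 - 7.7111*b^2 - 3.5892*b - 0.3596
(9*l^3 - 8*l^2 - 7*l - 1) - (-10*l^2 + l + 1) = 9*l^3 + 2*l^2 - 8*l - 2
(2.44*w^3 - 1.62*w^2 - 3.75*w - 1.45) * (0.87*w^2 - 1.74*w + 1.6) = 2.1228*w^5 - 5.655*w^4 + 3.4603*w^3 + 2.6715*w^2 - 3.477*w - 2.32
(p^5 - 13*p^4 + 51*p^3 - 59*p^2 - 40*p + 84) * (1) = p^5 - 13*p^4 + 51*p^3 - 59*p^2 - 40*p + 84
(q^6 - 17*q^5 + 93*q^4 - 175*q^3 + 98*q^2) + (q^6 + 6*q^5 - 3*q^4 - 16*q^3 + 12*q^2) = 2*q^6 - 11*q^5 + 90*q^4 - 191*q^3 + 110*q^2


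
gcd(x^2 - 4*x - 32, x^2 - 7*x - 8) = x - 8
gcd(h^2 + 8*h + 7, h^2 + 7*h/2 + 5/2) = h + 1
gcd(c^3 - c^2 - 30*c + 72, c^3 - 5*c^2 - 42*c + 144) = c^2 + 3*c - 18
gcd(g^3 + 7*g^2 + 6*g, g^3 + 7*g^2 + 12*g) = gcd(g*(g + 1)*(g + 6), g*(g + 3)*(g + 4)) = g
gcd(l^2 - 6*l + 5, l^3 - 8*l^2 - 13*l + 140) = l - 5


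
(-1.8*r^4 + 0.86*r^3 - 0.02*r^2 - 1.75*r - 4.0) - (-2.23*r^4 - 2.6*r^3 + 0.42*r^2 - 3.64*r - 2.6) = 0.43*r^4 + 3.46*r^3 - 0.44*r^2 + 1.89*r - 1.4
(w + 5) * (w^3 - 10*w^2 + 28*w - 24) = w^4 - 5*w^3 - 22*w^2 + 116*w - 120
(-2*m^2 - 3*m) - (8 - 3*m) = -2*m^2 - 8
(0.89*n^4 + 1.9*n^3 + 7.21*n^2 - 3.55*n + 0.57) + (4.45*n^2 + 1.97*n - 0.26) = 0.89*n^4 + 1.9*n^3 + 11.66*n^2 - 1.58*n + 0.31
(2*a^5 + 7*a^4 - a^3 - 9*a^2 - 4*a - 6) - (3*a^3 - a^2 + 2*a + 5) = 2*a^5 + 7*a^4 - 4*a^3 - 8*a^2 - 6*a - 11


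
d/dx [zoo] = 0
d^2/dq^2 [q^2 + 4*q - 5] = 2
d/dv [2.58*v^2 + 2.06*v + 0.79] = 5.16*v + 2.06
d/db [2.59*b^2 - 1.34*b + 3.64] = 5.18*b - 1.34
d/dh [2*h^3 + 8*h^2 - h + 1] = 6*h^2 + 16*h - 1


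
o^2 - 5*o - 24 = (o - 8)*(o + 3)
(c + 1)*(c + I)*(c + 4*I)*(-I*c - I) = -I*c^4 + 5*c^3 - 2*I*c^3 + 10*c^2 + 3*I*c^2 + 5*c + 8*I*c + 4*I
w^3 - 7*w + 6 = (w - 2)*(w - 1)*(w + 3)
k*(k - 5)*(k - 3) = k^3 - 8*k^2 + 15*k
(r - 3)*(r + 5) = r^2 + 2*r - 15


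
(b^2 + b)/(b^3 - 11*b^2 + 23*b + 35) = b/(b^2 - 12*b + 35)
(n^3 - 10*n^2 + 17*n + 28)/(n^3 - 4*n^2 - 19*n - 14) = (n - 4)/(n + 2)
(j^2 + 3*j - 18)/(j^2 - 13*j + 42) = (j^2 + 3*j - 18)/(j^2 - 13*j + 42)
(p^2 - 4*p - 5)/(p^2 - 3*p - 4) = (p - 5)/(p - 4)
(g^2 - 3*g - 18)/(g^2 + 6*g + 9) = (g - 6)/(g + 3)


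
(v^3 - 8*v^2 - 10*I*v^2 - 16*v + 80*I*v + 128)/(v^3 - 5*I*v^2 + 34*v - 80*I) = (v - 8)/(v + 5*I)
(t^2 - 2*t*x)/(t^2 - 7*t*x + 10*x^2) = t/(t - 5*x)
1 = 1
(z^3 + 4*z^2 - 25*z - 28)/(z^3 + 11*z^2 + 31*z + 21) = (z - 4)/(z + 3)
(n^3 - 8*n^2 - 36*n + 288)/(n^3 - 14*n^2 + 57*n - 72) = (n^2 - 36)/(n^2 - 6*n + 9)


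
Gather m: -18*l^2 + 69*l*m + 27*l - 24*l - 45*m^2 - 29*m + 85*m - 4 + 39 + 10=-18*l^2 + 3*l - 45*m^2 + m*(69*l + 56) + 45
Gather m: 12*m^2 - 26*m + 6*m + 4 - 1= 12*m^2 - 20*m + 3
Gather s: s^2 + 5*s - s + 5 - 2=s^2 + 4*s + 3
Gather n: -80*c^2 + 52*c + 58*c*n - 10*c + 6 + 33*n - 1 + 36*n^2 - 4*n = -80*c^2 + 42*c + 36*n^2 + n*(58*c + 29) + 5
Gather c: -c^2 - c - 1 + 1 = -c^2 - c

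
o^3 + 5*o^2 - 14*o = o*(o - 2)*(o + 7)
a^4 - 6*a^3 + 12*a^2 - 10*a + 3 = (a - 3)*(a - 1)^3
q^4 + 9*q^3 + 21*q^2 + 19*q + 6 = (q + 1)^3*(q + 6)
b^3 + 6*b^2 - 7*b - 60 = (b - 3)*(b + 4)*(b + 5)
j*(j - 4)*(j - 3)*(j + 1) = j^4 - 6*j^3 + 5*j^2 + 12*j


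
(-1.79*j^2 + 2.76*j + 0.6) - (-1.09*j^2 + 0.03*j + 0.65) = -0.7*j^2 + 2.73*j - 0.05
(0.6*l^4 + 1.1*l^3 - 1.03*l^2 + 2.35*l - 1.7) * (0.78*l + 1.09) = 0.468*l^5 + 1.512*l^4 + 0.3956*l^3 + 0.7103*l^2 + 1.2355*l - 1.853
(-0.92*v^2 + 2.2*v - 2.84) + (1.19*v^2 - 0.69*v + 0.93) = 0.27*v^2 + 1.51*v - 1.91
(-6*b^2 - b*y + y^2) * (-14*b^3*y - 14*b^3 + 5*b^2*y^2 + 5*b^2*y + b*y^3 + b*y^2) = 84*b^5*y + 84*b^5 - 16*b^4*y^2 - 16*b^4*y - 25*b^3*y^3 - 25*b^3*y^2 + 4*b^2*y^4 + 4*b^2*y^3 + b*y^5 + b*y^4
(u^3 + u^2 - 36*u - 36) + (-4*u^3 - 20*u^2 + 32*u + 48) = -3*u^3 - 19*u^2 - 4*u + 12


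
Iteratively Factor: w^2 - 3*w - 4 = (w - 4)*(w + 1)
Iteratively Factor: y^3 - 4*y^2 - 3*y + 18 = (y + 2)*(y^2 - 6*y + 9) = (y - 3)*(y + 2)*(y - 3)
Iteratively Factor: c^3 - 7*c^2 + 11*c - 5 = (c - 1)*(c^2 - 6*c + 5) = (c - 5)*(c - 1)*(c - 1)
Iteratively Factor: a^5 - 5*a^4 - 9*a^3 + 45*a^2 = (a - 5)*(a^4 - 9*a^2) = (a - 5)*(a - 3)*(a^3 + 3*a^2) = (a - 5)*(a - 3)*(a + 3)*(a^2) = a*(a - 5)*(a - 3)*(a + 3)*(a)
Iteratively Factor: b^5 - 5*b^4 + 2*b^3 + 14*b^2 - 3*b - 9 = (b - 1)*(b^4 - 4*b^3 - 2*b^2 + 12*b + 9) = (b - 1)*(b + 1)*(b^3 - 5*b^2 + 3*b + 9) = (b - 3)*(b - 1)*(b + 1)*(b^2 - 2*b - 3) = (b - 3)*(b - 1)*(b + 1)^2*(b - 3)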